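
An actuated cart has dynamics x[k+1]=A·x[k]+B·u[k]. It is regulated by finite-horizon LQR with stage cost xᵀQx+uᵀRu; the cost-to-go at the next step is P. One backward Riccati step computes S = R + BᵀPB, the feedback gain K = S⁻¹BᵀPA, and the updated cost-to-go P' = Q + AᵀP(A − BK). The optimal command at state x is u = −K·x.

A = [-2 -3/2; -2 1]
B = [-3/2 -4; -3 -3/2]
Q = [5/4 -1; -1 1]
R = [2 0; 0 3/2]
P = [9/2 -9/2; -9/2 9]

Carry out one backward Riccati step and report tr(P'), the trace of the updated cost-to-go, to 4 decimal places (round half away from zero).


4.2271

BᵀP = [6.7500 -20.2500; -11.2500 4.5000]
S = R + BᵀPB = [2 0; 0 3/2] + [50.6250 3.3750; 3.3750 38.2500] = [52.6250 3.3750; 3.3750 39.7500]
BᵀPA = [27.0000 -30.3750; 13.5000 21.3750]
K = S⁻¹·BᵀPA = [0.4940 -0.6150; 0.2977 0.5900]
A−BK = [-0.0683 -0.0627; -0.0716 0.0398]
AᵀP(A−BK) = [0.6440 -0.3585; -0.3585 1.3331]
P' = Q + AᵀP(A−BK) = [1.8940 -1.3585; -1.3585 2.3331]
tr(P') = 4.2271


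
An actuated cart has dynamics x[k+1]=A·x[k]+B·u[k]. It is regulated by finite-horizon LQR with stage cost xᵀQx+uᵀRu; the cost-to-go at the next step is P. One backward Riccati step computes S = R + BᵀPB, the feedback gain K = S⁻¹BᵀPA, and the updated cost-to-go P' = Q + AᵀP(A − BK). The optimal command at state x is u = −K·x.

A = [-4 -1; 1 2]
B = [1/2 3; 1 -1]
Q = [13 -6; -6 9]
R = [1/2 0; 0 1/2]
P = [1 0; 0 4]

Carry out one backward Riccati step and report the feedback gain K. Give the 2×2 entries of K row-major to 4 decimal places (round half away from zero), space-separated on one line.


BᵀP = [0.5000 4.0000; 3.0000 -4.0000]
S = R + BᵀPB = [1/2 0; 0 1/2] + [4.2500 -2.5000; -2.5000 13.0000] = [4.7500 -2.5000; -2.5000 13.5000]
BᵀPA = [2.0000 7.5000; -16.0000 -11.0000]
K = S⁻¹·BᵀPA = [-0.2246 1.2743; -1.2268 -0.5788]
A−BK = [-0.2073 0.0994; -0.0022 0.1469]
AᵀP(A−BK) = [0.8207 0.1901; 0.1901 1.0756]
P' = Q + AᵀP(A−BK) = [13.8207 -5.8099; -5.8099 10.0756]
tr(P') = 23.8963

-0.2246 1.2743 -1.2268 -0.5788


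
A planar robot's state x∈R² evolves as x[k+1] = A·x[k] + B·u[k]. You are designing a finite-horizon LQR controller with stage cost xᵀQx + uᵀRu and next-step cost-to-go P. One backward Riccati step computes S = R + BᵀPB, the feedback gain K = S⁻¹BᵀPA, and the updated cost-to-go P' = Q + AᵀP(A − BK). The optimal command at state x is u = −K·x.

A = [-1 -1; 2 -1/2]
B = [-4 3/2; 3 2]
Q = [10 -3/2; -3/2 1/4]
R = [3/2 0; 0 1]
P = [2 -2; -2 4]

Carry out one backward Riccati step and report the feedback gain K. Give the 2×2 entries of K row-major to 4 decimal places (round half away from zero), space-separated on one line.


0.4025 0.0881 0.3529 -0.3340

BᵀP = [-14.0000 20.0000; -1.0000 5.0000]
S = R + BᵀPB = [3/2 0; 0 1] + [116.0000 19.0000; 19.0000 8.5000] = [117.5000 19.0000; 19.0000 9.5000]
BᵀPA = [54.0000 4.0000; 11.0000 -1.5000]
K = S⁻¹·BᵀPA = [0.4025 0.0881; 0.3529 -0.3340]
A−BK = [0.0808 -0.1468; 0.0867 -0.0962]
AᵀP(A−BK) = [0.3827 -0.0808; -0.0808 0.1468]
P' = Q + AᵀP(A−BK) = [10.3827 -1.5808; -1.5808 0.3968]
tr(P') = 10.7795


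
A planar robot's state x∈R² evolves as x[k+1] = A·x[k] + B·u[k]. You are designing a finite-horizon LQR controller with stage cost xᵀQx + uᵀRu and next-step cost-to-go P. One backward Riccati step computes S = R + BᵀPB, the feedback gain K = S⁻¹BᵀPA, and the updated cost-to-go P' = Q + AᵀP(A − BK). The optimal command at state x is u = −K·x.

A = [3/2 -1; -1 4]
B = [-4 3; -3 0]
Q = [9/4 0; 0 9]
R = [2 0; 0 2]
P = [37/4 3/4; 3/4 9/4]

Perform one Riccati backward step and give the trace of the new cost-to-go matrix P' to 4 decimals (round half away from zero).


BᵀP = [-39.2500 -9.7500; 27.7500 2.2500]
S = R + BᵀPB = [2 0; 0 2] + [186.2500 -117.7500; -117.7500 83.2500] = [188.2500 -117.7500; -117.7500 85.2500]
BᵀPA = [-49.1250 0.2500; 39.3750 -18.7500]
K = S⁻¹·BᵀPA = [0.2054 -1.0015; 0.7456 -1.6032]
A−BK = [0.0849 -0.1963; -0.3837 0.9955]
AᵀP(A−BK) = [1.5453 -3.6960; -3.6960 9.4398]
P' = Q + AᵀP(A−BK) = [3.7953 -3.6960; -3.6960 18.4398]
tr(P') = 22.2352

22.2352


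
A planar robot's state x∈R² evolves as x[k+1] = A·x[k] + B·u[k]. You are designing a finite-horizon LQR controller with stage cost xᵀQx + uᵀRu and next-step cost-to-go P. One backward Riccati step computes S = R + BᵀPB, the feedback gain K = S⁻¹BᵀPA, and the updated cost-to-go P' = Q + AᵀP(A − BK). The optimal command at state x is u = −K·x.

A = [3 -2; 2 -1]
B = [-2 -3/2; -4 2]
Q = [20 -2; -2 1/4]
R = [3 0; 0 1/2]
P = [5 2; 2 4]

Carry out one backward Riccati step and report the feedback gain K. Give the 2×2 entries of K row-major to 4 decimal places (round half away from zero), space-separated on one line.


-0.8720 0.5325 -0.7515 0.5665

BᵀP = [-18.0000 -20.0000; -3.5000 5.0000]
S = R + BᵀPB = [3 0; 0 1/2] + [116.0000 -13.0000; -13.0000 15.2500] = [119.0000 -13.0000; -13.0000 15.7500]
BᵀPA = [-94.0000 56.0000; -0.5000 2.0000]
K = S⁻¹·BᵀPA = [-0.8720 0.5325; -0.7515 0.5665]
A−BK = [0.1287 -0.0853; 0.0150 -0.0031]
AᵀP(A−BK) = [2.6550 -1.6643; -1.6643 1.0485]
P' = Q + AᵀP(A−BK) = [22.6550 -3.6643; -3.6643 1.2985]
tr(P') = 23.9536


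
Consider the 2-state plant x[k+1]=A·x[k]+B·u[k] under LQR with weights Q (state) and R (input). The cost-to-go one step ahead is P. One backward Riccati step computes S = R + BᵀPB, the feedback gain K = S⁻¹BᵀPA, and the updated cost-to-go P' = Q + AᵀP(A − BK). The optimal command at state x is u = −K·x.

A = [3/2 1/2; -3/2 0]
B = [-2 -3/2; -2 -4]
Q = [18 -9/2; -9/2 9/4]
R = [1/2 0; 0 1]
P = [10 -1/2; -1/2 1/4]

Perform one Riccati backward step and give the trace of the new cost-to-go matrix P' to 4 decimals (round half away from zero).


BᵀP = [-19.0000 0.5000; -13.0000 -0.2500]
S = R + BᵀPB = [1/2 0; 0 1] + [37.0000 26.5000; 26.5000 20.5000] = [37.5000 26.5000; 26.5000 21.5000]
BᵀPA = [-29.2500 -9.5000; -19.1250 -6.5000]
K = S⁻¹·BᵀPA = [-1.1737 -0.3077; 0.5571 0.0769]
A−BK = [-0.0117 0.0000; -1.6190 -0.3077]
AᵀP(A−BK) = [1.6368 0.3462; 0.3462 0.0769]
P' = Q + AᵀP(A−BK) = [19.6368 -4.1538; -4.1538 2.3269]
tr(P') = 21.9637

21.9637


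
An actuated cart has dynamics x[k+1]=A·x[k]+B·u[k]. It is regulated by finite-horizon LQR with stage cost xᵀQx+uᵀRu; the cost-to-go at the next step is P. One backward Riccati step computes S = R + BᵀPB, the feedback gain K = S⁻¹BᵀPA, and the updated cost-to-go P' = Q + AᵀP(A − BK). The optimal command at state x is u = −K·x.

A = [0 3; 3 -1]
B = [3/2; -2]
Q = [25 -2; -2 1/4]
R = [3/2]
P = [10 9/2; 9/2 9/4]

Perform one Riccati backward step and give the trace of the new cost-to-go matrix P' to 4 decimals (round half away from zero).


BᵀP = [6.0000 2.2500]
S = R + BᵀPB = [3/2] + [4.5000] = [6.0000]
BᵀPA = [6.7500 15.7500]
K = S⁻¹·BᵀPA = [1.1250 2.6250]
A−BK = [-1.6875 -0.9375; 5.2500 4.2500]
AᵀP(A−BK) = [12.6563 16.0313; 16.0313 23.9063]
P' = Q + AᵀP(A−BK) = [37.6563 14.0313; 14.0313 24.1563]
tr(P') = 61.8125

61.8125


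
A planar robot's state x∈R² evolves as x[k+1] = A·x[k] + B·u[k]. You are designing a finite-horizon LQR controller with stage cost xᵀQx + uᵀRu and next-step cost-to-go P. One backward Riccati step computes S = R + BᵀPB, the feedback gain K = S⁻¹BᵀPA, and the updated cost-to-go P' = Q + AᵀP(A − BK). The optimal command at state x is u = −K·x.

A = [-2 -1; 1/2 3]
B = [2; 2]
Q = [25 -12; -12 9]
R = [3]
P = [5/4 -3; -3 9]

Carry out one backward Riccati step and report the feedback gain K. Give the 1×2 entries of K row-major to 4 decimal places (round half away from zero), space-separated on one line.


BᵀP = [-3.5000 12.0000]
S = R + BᵀPB = [3] + [17.0000] = [20.0000]
BᵀPA = [13.0000 39.5000]
K = S⁻¹·BᵀPA = [0.6500 1.9750]
A−BK = [-3.3000 -4.9500; -0.8000 -0.9500]
AᵀP(A−BK) = [4.8000 9.8250; 9.8250 22.2375]
P' = Q + AᵀP(A−BK) = [29.8000 -2.1750; -2.1750 31.2375]
tr(P') = 61.0375

0.6500 1.9750


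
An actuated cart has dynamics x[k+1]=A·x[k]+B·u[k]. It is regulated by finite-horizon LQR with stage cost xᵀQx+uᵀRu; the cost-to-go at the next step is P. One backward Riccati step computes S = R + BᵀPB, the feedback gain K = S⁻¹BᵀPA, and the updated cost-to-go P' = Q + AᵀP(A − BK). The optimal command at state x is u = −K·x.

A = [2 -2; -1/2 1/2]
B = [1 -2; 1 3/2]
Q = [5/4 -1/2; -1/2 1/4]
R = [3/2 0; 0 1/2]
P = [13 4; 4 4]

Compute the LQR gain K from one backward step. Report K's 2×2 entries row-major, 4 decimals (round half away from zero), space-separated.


0.5238 -0.5238 -0.7327 0.7327

BᵀP = [17.0000 8.0000; -20.0000 -2.0000]
S = R + BᵀPB = [3/2 0; 0 1/2] + [25.0000 -22.0000; -22.0000 37.0000] = [26.5000 -22.0000; -22.0000 37.5000]
BᵀPA = [30.0000 -30.0000; -39.0000 39.0000]
K = S⁻¹·BᵀPA = [0.5238 -0.5238; -0.7327 0.7327]
A−BK = [0.0108 -0.0108; 0.0753 -0.0753]
AᵀP(A−BK) = [0.7106 -0.7106; -0.7106 0.7106]
P' = Q + AᵀP(A−BK) = [1.9606 -1.2106; -1.2106 0.9606]
tr(P') = 2.9213


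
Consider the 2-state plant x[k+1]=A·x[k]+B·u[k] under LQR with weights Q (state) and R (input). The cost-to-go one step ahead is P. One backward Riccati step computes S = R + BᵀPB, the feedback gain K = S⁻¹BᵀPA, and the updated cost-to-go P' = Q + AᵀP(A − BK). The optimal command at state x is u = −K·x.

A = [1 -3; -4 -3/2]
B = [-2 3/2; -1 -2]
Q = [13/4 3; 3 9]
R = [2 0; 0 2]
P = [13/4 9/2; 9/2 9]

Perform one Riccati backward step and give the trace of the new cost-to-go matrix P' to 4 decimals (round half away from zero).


21.9604

BᵀP = [-11.0000 -18.0000; -4.1250 -11.2500]
S = R + BᵀPB = [2 0; 0 2] + [40.0000 19.5000; 19.5000 16.3125] = [42.0000 19.5000; 19.5000 18.3125]
BᵀPA = [61.0000 60.0000; 40.8750 29.2500]
K = S⁻¹·BᵀPA = [0.8229 1.3587; 1.3558 0.1504]
A−BK = [0.6120 -0.5082; -0.4654 0.1596]
AᵀP(A−BK) = [5.6342 2.4687; 2.4687 4.0762]
P' = Q + AᵀP(A−BK) = [8.8842 5.4687; 5.4687 13.0762]
tr(P') = 21.9604


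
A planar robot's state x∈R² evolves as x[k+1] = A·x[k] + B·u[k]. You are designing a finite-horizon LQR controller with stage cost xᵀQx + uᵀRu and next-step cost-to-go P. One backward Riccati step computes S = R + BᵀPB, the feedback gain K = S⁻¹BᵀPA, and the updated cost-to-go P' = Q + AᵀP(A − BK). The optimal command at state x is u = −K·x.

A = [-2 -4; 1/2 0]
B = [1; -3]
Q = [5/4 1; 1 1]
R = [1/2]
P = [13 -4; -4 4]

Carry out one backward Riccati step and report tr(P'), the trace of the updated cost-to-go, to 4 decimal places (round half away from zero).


89.4269

BᵀP = [25.0000 -16.0000]
S = R + BᵀPB = [1/2] + [73.0000] = [73.5000]
BᵀPA = [-58.0000 -100.0000]
K = S⁻¹·BᵀPA = [-0.7891 -1.3605]
A−BK = [-1.2109 -2.6395; -1.8673 -4.0816]
AᵀP(A−BK) = [15.2313 33.0884; 33.0884 71.9456]
P' = Q + AᵀP(A−BK) = [16.4813 34.0884; 34.0884 72.9456]
tr(P') = 89.4269


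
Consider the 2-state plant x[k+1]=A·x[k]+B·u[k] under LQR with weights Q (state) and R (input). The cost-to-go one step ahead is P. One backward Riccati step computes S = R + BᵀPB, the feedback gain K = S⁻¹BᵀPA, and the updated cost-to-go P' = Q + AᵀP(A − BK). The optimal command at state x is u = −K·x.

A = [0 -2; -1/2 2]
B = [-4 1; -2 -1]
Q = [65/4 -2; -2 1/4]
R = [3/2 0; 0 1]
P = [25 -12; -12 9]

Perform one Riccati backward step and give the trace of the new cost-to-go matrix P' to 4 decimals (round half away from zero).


20.3078

BᵀP = [-76.0000 30.0000; 37.0000 -21.0000]
S = R + BᵀPB = [3/2 0; 0 1] + [244.0000 -106.0000; -106.0000 58.0000] = [245.5000 -106.0000; -106.0000 59.0000]
BᵀPA = [-15.0000 212.0000; 10.5000 -116.0000]
K = S⁻¹·BᵀPA = [0.0702 0.0653; 0.3041 -1.8489]
A−BK = [-0.0233 0.1099; -0.0556 0.2817]
AᵀP(A−BK) = [0.1101 -0.6081; -0.6081 3.6977]
P' = Q + AᵀP(A−BK) = [16.3601 -2.6081; -2.6081 3.9477]
tr(P') = 20.3078


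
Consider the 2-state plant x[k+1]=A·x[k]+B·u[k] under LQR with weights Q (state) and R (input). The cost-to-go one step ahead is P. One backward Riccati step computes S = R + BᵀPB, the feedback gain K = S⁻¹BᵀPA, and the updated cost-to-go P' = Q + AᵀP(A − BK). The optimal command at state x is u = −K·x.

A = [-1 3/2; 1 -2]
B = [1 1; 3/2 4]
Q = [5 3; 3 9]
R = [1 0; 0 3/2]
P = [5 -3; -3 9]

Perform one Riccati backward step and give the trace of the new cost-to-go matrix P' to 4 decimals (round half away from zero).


BᵀP = [0.5000 10.5000; -7.0000 33.0000]
S = R + BᵀPB = [1 0; 0 3/2] + [16.2500 42.5000; 42.5000 125.0000] = [17.2500 42.5000; 42.5000 126.5000]
BᵀPA = [10.0000 -20.2500; 40.0000 -76.5000]
K = S⁻¹·BᵀPA = [-1.1573 1.8347; 0.7050 -1.2212]
A−BK = [-0.5477 0.8864; -0.0841 0.1325]
AᵀP(A−BK) = [3.3721 -5.5012; -5.5012 8.9850]
P' = Q + AᵀP(A−BK) = [8.3721 -2.5012; -2.5012 17.9850]
tr(P') = 26.3572

26.3572


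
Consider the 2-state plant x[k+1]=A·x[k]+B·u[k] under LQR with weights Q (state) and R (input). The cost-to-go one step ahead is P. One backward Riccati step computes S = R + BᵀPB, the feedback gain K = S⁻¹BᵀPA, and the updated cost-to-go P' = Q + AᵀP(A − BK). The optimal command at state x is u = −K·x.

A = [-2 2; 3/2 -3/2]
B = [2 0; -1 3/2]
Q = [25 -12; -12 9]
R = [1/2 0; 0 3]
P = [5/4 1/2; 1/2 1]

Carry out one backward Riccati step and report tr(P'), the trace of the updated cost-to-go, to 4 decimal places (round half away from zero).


BᵀP = [2.0000 0.0000; 0.7500 1.5000]
S = R + BᵀPB = [1/2 0; 0 3] + [4.0000 0.0000; 0.0000 2.2500] = [4.5000 0.0000; 0.0000 5.2500]
BᵀPA = [-4.0000 4.0000; 0.7500 -0.7500]
K = S⁻¹·BᵀPA = [-0.8889 0.8889; 0.1429 -0.1429]
A−BK = [-0.2222 0.2222; 0.3968 -0.3968]
AᵀP(A−BK) = [0.5873 -0.5873; -0.5873 0.5873]
P' = Q + AᵀP(A−BK) = [25.5873 -12.5873; -12.5873 9.5873]
tr(P') = 35.1746

35.1746


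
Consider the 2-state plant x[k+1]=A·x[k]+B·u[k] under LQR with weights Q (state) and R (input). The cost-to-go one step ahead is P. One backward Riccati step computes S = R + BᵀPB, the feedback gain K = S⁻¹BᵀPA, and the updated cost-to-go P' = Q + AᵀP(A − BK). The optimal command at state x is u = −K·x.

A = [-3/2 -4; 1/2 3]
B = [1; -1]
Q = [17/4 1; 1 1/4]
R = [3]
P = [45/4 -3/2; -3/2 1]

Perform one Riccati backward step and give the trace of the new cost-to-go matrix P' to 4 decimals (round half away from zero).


47.0445

BᵀP = [12.7500 -2.5000]
S = R + BᵀPB = [3] + [15.2500] = [18.2500]
BᵀPA = [-20.3750 -58.5000]
K = S⁻¹·BᵀPA = [-1.1164 -3.2055]
A−BK = [-0.3836 -0.7945; -0.6164 -0.2055]
AᵀP(A−BK) = [5.0651 13.4384; 13.4384 37.4795]
P' = Q + AᵀP(A−BK) = [9.3151 14.4384; 14.4384 37.7295]
tr(P') = 47.0445


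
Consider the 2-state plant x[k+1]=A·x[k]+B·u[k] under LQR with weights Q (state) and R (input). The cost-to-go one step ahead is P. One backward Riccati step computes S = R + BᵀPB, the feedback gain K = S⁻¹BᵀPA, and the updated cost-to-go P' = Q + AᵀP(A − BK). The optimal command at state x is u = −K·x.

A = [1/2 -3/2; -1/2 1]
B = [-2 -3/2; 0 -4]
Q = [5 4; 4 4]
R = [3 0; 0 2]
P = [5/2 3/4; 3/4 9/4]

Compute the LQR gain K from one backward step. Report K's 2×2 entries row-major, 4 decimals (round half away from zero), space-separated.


-0.2289 0.6291 0.0908 -0.1614

BᵀP = [-5.0000 -1.5000; -6.7500 -10.1250]
S = R + BᵀPB = [3 0; 0 2] + [10.0000 13.5000; 13.5000 50.6250] = [13.0000 13.5000; 13.5000 52.6250]
BᵀPA = [-1.7500 6.0000; 1.6875 0.0000]
K = S⁻¹·BᵀPA = [-0.2289 0.6291; 0.0908 -0.1614]
A−BK = [0.1784 -0.4838; -0.1369 0.3544]
AᵀP(A−BK) = [0.2587 -0.6892; -0.6892 1.8502]
P' = Q + AᵀP(A−BK) = [5.2587 3.3108; 3.3108 5.8502]
tr(P') = 11.1089


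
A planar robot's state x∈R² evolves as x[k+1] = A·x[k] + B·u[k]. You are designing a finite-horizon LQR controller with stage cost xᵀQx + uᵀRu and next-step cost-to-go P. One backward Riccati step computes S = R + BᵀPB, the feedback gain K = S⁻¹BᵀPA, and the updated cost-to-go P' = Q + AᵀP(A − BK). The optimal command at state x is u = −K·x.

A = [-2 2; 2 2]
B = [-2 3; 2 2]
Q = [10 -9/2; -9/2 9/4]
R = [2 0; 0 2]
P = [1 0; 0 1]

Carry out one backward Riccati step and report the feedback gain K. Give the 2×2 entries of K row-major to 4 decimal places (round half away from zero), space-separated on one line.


BᵀP = [-2.0000 2.0000; 3.0000 2.0000]
S = R + BᵀPB = [2 0; 0 2] + [8.0000 -2.0000; -2.0000 13.0000] = [10.0000 -2.0000; -2.0000 15.0000]
BᵀPA = [8.0000 0.0000; -2.0000 10.0000]
K = S⁻¹·BᵀPA = [0.7945 0.1370; -0.0274 0.6849]
A−BK = [-0.3288 0.2192; 0.4658 0.3562]
AᵀP(A−BK) = [1.5890 0.2740; 0.2740 1.1507]
P' = Q + AᵀP(A−BK) = [11.5890 -4.2260; -4.2260 3.4007]
tr(P') = 14.9897

0.7945 0.1370 -0.0274 0.6849


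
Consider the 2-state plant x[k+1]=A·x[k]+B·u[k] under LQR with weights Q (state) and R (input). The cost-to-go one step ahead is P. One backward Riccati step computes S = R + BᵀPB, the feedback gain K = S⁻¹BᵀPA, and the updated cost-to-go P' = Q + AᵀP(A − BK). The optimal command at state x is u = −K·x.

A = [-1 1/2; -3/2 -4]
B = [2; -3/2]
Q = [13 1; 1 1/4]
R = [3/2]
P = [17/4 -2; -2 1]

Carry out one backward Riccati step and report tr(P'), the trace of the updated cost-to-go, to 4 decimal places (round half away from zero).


BᵀP = [11.5000 -5.5000]
S = R + BᵀPB = [3/2] + [31.2500] = [32.7500]
BᵀPA = [-3.2500 27.7500]
K = S⁻¹·BᵀPA = [-0.0992 0.8473]
A−BK = [-0.8015 -1.1947; -1.6489 -2.7290]
AᵀP(A−BK) = [0.1775 0.1288; 0.1288 1.5491]
P' = Q + AᵀP(A−BK) = [13.1775 1.1288; 1.1288 1.7991]
tr(P') = 14.9766

14.9766


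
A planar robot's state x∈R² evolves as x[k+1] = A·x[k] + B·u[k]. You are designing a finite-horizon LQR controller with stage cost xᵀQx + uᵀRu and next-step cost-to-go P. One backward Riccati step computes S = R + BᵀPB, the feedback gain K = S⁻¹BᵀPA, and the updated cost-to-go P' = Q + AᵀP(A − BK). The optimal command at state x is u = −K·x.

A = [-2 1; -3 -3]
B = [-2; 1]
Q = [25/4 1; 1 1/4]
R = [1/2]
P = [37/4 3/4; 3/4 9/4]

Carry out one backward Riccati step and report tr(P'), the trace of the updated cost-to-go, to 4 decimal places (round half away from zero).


BᵀP = [-17.7500 0.7500]
S = R + BᵀPB = [1/2] + [36.2500] = [36.7500]
BᵀPA = [33.2500 -20.0000]
K = S⁻¹·BᵀPA = [0.9048 -0.5442]
A−BK = [-0.1905 -0.0884; -3.9048 -2.4558]
AᵀP(A−BK) = [36.1667 22.0952; 22.0952 14.1156]
P' = Q + AᵀP(A−BK) = [42.4167 23.0952; 23.0952 14.3656]
tr(P') = 56.7823

56.7823


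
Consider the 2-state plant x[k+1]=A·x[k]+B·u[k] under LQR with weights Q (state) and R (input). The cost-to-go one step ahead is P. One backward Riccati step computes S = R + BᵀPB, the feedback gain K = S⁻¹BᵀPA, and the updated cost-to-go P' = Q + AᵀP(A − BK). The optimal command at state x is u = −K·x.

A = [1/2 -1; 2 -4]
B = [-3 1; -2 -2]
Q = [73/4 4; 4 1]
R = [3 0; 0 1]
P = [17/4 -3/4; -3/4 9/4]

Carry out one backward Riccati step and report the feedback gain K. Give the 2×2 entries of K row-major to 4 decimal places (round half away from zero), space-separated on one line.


-0.3395 0.6791 -0.5749 1.1498

BᵀP = [-11.2500 -2.2500; 5.7500 -5.2500]
S = R + BᵀPB = [3 0; 0 1] + [38.2500 -6.7500; -6.7500 16.2500] = [41.2500 -6.7500; -6.7500 17.2500]
BᵀPA = [-10.1250 20.2500; -7.6250 15.2500]
K = S⁻¹·BᵀPA = [-0.3395 0.6791; -0.5749 1.1498]
A−BK = [0.0563 -0.1126; 0.1712 -0.3423]
AᵀP(A−BK) = [0.7413 -1.4825; -1.4825 2.9651]
P' = Q + AᵀP(A−BK) = [18.9913 2.5175; 2.5175 3.9651]
tr(P') = 22.9564


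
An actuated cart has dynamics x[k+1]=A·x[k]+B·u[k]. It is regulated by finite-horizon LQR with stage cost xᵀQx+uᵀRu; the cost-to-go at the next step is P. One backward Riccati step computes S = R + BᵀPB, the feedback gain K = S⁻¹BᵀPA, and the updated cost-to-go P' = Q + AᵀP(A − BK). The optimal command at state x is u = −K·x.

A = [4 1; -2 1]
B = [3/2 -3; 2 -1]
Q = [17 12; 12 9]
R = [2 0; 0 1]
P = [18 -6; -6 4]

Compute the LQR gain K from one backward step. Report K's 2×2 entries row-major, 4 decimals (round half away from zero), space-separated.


BᵀP = [15.0000 -1.0000; -48.0000 14.0000]
S = R + BᵀPB = [2 0; 0 1] + [20.5000 -44.0000; -44.0000 130.0000] = [22.5000 -44.0000; -44.0000 131.0000]
BᵀPA = [62.0000 14.0000; -220.0000 -34.0000]
K = S⁻¹·BᵀPA = [-1.5403 0.3342; -2.1967 -0.1473]
A−BK = [-0.2798 0.0568; -1.1162 0.1844]
AᵀP(A−BK) = [12.2155 -1.1251; -1.1251 0.3134]
P' = Q + AᵀP(A−BK) = [29.2155 10.8749; 10.8749 9.3134]
tr(P') = 38.5289

-1.5403 0.3342 -2.1967 -0.1473


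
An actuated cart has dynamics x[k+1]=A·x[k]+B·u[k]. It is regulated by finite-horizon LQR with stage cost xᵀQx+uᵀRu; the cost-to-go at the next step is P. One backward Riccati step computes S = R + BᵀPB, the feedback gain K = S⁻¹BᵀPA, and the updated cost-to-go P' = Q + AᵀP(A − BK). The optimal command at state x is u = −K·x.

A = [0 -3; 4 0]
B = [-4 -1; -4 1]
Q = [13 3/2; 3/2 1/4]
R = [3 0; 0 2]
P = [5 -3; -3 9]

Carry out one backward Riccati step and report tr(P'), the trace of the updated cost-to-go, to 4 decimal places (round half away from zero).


BᵀP = [-8.0000 -24.0000; -8.0000 12.0000]
S = R + BᵀPB = [3 0; 0 2] + [128.0000 -16.0000; -16.0000 20.0000] = [131.0000 -16.0000; -16.0000 22.0000]
BᵀPA = [-96.0000 24.0000; 48.0000 24.0000]
K = S⁻¹·BᵀPA = [-0.5118 0.3473; 1.8096 1.3435]
A−BK = [-0.2376 -0.2673; 0.1432 0.0457]
AᵀP(A−BK) = [8.0061 4.8530; 4.8530 4.4212]
P' = Q + AᵀP(A−BK) = [21.0061 6.3530; 6.3530 4.6712]
tr(P') = 25.6773

25.6773


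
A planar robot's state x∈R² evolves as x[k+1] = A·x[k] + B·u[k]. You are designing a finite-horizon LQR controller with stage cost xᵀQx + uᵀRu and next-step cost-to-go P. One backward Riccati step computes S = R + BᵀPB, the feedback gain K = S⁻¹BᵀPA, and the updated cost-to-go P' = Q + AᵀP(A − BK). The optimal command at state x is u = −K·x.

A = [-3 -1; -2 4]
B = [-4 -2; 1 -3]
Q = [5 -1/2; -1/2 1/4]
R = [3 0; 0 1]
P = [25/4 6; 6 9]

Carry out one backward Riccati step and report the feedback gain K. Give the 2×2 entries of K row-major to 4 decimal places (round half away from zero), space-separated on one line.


BᵀP = [-19.0000 -15.0000; -30.5000 -39.0000]
S = R + BᵀPB = [3 0; 0 1] + [61.0000 83.0000; 83.0000 178.0000] = [64.0000 83.0000; 83.0000 179.0000]
BᵀPA = [87.0000 -41.0000; 169.5000 -125.5000]
K = S⁻¹·BᵀPA = [0.3294 0.6739; 0.7942 -1.0136]
A−BK = [-0.0939 -0.3317; 0.0531 0.2854]
AᵀP(A−BK) = [0.9770 -0.0744; -0.0744 2.6743]
P' = Q + AᵀP(A−BK) = [5.9770 -0.5744; -0.5744 2.9243]
tr(P') = 8.9013

0.3294 0.6739 0.7942 -1.0136


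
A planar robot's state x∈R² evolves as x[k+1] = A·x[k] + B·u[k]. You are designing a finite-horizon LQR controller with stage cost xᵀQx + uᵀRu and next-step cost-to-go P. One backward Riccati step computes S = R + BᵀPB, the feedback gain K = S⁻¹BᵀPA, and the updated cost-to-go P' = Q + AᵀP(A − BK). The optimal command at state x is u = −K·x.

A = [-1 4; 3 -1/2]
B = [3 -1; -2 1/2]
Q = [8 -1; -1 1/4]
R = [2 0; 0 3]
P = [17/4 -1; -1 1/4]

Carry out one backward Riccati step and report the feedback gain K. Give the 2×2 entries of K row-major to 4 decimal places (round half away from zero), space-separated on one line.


-0.4450 1.0693 0.0941 -0.2308

BᵀP = [14.7500 -3.5000; -4.7500 1.1250]
S = R + BᵀPB = [2 0; 0 3] + [51.2500 -16.5000; -16.5000 5.3125] = [53.2500 -16.5000; -16.5000 8.3125]
BᵀPA = [-25.2500 60.7500; 8.1250 -19.5625]
K = S⁻¹·BᵀPA = [-0.4450 1.0693; 0.0941 -0.2308]
A−BK = [0.4292 0.5612; 2.0629 1.7541]
AᵀP(A−BK) = [0.4987 -0.9992; -0.9992 2.5857]
P' = Q + AᵀP(A−BK) = [8.4987 -1.9992; -1.9992 2.8357]
tr(P') = 11.3344


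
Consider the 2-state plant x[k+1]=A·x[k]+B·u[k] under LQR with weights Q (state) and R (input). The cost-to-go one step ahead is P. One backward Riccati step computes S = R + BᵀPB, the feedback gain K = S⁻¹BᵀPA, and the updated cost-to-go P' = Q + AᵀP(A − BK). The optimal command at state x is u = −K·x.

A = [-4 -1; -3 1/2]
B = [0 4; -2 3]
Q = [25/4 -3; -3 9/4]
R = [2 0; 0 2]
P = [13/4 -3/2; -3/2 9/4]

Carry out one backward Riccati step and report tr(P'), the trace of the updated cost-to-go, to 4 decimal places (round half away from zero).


11.1473

BᵀP = [3.0000 -4.5000; 8.5000 0.7500]
S = R + BᵀPB = [2 0; 0 2] + [9.0000 -1.5000; -1.5000 36.2500] = [11.0000 -1.5000; -1.5000 38.2500]
BᵀPA = [1.5000 -5.2500; -36.2500 -8.1250]
K = S⁻¹·BᵀPA = [0.0072 -0.5090; -0.9474 -0.2324]
A−BK = [-0.2103 -0.0705; -0.1434 0.1792]
AᵀP(A−BK) = [1.8949 0.4648; 0.4648 0.7524]
P' = Q + AᵀP(A−BK) = [8.1449 -2.5352; -2.5352 3.0024]
tr(P') = 11.1473


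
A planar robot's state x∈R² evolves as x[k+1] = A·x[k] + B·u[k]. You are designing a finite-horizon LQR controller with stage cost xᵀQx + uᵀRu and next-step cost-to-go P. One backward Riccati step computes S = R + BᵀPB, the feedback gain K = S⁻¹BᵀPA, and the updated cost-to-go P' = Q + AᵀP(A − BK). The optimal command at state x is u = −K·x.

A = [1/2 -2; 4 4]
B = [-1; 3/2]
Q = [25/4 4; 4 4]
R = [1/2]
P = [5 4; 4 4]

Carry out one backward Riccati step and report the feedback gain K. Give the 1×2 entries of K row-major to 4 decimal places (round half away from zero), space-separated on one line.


BᵀP = [1.0000 2.0000]
S = R + BᵀPB = [1/2] + [2.0000] = [2.5000]
BᵀPA = [8.5000 6.0000]
K = S⁻¹·BᵀPA = [3.4000 2.4000]
A−BK = [3.9000 0.4000; -1.1000 0.4000]
AᵀP(A−BK) = [52.3500 14.6000; 14.6000 5.6000]
P' = Q + AᵀP(A−BK) = [58.6000 18.6000; 18.6000 9.6000]
tr(P') = 68.2000

3.4000 2.4000


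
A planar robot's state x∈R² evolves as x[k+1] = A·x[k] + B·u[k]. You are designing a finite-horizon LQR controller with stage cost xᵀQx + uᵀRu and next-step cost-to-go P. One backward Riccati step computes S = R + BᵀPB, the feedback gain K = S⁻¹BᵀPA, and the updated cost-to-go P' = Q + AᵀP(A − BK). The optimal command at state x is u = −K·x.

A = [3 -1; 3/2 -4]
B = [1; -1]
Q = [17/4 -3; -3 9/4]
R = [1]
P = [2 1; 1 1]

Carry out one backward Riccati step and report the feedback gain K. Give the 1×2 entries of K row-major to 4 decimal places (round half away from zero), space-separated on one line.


1.5000 -0.5000

BᵀP = [1.0000 0.0000]
S = R + BᵀPB = [1] + [1.0000] = [2.0000]
BᵀPA = [3.0000 -1.0000]
K = S⁻¹·BᵀPA = [1.5000 -0.5000]
A−BK = [1.5000 -0.5000; 3.0000 -4.5000]
AᵀP(A−BK) = [24.7500 -24.0000; -24.0000 25.5000]
P' = Q + AᵀP(A−BK) = [29.0000 -27.0000; -27.0000 27.7500]
tr(P') = 56.7500


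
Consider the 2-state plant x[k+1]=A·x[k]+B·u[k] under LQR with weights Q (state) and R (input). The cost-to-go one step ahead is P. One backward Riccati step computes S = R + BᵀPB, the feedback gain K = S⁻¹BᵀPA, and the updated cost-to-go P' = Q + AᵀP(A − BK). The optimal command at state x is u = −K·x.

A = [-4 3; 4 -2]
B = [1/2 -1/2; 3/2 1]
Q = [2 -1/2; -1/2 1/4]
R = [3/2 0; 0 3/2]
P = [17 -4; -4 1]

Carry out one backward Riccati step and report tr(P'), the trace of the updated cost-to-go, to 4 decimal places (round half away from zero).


BᵀP = [2.5000 -0.5000; -12.5000 3.0000]
S = R + BᵀPB = [3/2 0; 0 3/2] + [0.5000 -1.7500; -1.7500 9.2500] = [2.0000 -1.7500; -1.7500 10.7500]
BᵀPA = [-12.0000 8.5000; 62.0000 -43.5000]
K = S⁻¹·BᵀPA = [-1.1119 0.8271; 5.5864 -3.9119]
A−BK = [-0.6508 0.6305; 0.0814 0.6712]
AᵀP(A−BK) = [56.2983 -39.5390; -39.5390 27.8034]
P' = Q + AᵀP(A−BK) = [58.2983 -40.0390; -40.0390 28.0534]
tr(P') = 86.3517

86.3517


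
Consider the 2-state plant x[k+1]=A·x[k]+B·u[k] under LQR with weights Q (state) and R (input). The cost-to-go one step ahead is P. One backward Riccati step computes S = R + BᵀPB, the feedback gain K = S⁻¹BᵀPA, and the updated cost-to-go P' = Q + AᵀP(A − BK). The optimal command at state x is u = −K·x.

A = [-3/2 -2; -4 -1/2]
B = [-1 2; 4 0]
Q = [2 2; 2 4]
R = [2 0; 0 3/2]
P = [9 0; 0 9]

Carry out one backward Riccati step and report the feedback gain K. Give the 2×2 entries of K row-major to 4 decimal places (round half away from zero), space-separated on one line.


-0.9802 -0.1181 -1.1905 -1.0167

BᵀP = [-9.0000 36.0000; 18.0000 0.0000]
S = R + BᵀPB = [2 0; 0 3/2] + [153.0000 -18.0000; -18.0000 36.0000] = [155.0000 -18.0000; -18.0000 37.5000]
BᵀPA = [-130.5000 0.0000; -27.0000 -36.0000]
K = S⁻¹·BᵀPA = [-0.9802 -0.1181; -1.1905 -1.0167]
A−BK = [-0.0992 -0.0847; -0.0793 -0.0277]
AᵀP(A−BK) = [4.1925 2.1424; 2.1424 1.6498]
P' = Q + AᵀP(A−BK) = [6.1925 4.1424; 4.1424 5.6498]
tr(P') = 11.8424


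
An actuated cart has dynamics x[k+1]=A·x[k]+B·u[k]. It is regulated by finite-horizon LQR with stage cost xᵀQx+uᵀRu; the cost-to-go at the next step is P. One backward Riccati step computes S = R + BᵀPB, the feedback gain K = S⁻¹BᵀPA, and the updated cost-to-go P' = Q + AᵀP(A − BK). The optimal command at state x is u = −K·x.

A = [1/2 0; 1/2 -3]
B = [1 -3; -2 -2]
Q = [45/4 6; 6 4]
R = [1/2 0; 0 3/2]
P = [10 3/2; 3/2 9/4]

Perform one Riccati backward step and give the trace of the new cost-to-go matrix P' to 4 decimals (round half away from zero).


16.1101

BᵀP = [7.0000 -3.0000; -33.0000 -9.0000]
S = R + BᵀPB = [1/2 0; 0 3/2] + [13.0000 -15.0000; -15.0000 117.0000] = [13.5000 -15.0000; -15.0000 118.5000]
BᵀPA = [2.0000 9.0000; -21.0000 27.0000]
K = S⁻¹·BᵀPA = [-0.0567 1.0704; -0.1844 0.3633]
A−BK = [0.0035 0.0196; 0.0177 -0.1326]
AᵀP(A−BK) = [0.0536 -0.1356; -0.1356 0.8065]
P' = Q + AᵀP(A−BK) = [11.3036 5.8644; 5.8644 4.8065]
tr(P') = 16.1101


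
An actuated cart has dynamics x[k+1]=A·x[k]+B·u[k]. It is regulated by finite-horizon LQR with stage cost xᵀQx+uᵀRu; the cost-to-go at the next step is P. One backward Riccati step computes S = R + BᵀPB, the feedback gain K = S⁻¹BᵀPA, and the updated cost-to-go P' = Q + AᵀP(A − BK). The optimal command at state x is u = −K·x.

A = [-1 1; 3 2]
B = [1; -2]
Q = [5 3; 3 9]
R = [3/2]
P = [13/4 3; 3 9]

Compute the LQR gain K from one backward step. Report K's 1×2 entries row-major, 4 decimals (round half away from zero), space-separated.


-1.4696 -1.1391

BᵀP = [-2.7500 -15.0000]
S = R + BᵀPB = [3/2] + [27.2500] = [28.7500]
BᵀPA = [-42.2500 -32.7500]
K = S⁻¹·BᵀPA = [-1.4696 -1.1391]
A−BK = [0.4696 2.1391; 0.0609 -0.2783]
AᵀP(A−BK) = [4.1609 5.6217; 5.6217 13.9435]
P' = Q + AᵀP(A−BK) = [9.1609 8.6217; 8.6217 22.9435]
tr(P') = 32.1043


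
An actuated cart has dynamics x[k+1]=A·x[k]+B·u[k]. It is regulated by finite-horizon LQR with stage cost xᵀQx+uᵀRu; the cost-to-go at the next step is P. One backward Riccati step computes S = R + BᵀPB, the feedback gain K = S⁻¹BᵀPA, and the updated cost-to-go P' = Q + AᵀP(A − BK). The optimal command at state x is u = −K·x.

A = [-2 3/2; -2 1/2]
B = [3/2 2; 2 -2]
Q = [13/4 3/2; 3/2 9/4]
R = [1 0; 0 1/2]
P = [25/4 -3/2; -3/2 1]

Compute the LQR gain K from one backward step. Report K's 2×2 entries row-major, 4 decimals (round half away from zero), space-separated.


-0.9508 0.4822 -0.2025 0.3460

BᵀP = [6.3750 -0.2500; 15.5000 -5.0000]
S = R + BᵀPB = [1 0; 0 1/2] + [9.0625 13.2500; 13.2500 41.0000] = [10.0625 13.2500; 13.2500 41.5000]
BᵀPA = [-12.2500 9.4375; -21.0000 20.7500]
K = S⁻¹·BᵀPA = [-0.9508 0.4822; -0.2025 0.3460]
A−BK = [-0.1689 0.0846; -0.5033 0.2276]
AᵀP(A−BK) = [1.1011 -0.5759; -0.5759 0.3312]
P' = Q + AᵀP(A−BK) = [4.3511 0.9241; 0.9241 2.5812]
tr(P') = 6.9323


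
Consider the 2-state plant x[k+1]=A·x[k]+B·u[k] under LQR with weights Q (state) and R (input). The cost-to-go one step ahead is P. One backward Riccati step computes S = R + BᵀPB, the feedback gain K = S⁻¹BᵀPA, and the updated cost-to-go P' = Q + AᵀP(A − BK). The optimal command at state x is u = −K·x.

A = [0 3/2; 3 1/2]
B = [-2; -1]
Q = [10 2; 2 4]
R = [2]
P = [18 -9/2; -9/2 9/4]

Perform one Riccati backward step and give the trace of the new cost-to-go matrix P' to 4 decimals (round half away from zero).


BᵀP = [-31.5000 6.7500]
S = R + BᵀPB = [2] + [56.2500] = [58.2500]
BᵀPA = [20.2500 -43.8750]
K = S⁻¹·BᵀPA = [0.3476 -0.7532]
A−BK = [0.6953 -0.0064; 3.3476 -0.2532]
AᵀP(A−BK) = [13.2103 -1.6223; -1.6223 1.2650]
P' = Q + AᵀP(A−BK) = [23.2103 0.3777; 0.3777 5.2650]
tr(P') = 28.4753

28.4753


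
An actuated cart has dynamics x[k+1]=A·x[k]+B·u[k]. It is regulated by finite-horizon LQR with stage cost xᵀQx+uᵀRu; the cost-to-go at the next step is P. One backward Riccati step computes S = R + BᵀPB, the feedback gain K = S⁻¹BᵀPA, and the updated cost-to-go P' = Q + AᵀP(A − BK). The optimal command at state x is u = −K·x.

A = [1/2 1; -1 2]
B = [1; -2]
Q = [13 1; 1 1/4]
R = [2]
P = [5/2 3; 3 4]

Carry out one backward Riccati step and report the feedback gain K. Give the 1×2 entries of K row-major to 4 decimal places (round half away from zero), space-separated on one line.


BᵀP = [-3.5000 -5.0000]
S = R + BᵀPB = [2] + [6.5000] = [8.5000]
BᵀPA = [3.2500 -13.5000]
K = S⁻¹·BᵀPA = [0.3824 -1.5882]
A−BK = [0.1176 2.5882; -0.2353 -1.1765]
AᵀP(A−BK) = [0.3824 -1.5882; -1.5882 9.0588]
P' = Q + AᵀP(A−BK) = [13.3824 -0.5882; -0.5882 9.3088]
tr(P') = 22.6912

0.3824 -1.5882


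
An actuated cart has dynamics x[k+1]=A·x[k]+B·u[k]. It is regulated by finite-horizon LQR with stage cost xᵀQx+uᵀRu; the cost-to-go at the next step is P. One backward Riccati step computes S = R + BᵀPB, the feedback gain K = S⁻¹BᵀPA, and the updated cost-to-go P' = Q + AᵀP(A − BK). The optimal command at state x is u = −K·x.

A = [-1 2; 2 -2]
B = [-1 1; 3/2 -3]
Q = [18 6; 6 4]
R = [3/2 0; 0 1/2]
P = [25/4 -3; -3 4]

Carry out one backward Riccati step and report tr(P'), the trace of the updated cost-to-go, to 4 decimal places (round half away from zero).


25.5364

BᵀP = [-10.7500 9.0000; 15.2500 -15.0000]
S = R + BᵀPB = [3/2 0; 0 1/2] + [24.2500 -37.7500; -37.7500 60.2500] = [25.7500 -37.7500; -37.7500 60.7500]
BᵀPA = [28.7500 -39.5000; -45.2500 60.5000]
K = S⁻¹·BᵀPA = [0.2756 -0.8312; -0.5736 0.4794]
A−BK = [-0.1508 0.6894; -0.1342 0.6849]
AᵀP(A−BK) = [0.3712 -0.9111; -0.9111 3.1652]
P' = Q + AᵀP(A−BK) = [18.3712 5.0889; 5.0889 7.1652]
tr(P') = 25.5364


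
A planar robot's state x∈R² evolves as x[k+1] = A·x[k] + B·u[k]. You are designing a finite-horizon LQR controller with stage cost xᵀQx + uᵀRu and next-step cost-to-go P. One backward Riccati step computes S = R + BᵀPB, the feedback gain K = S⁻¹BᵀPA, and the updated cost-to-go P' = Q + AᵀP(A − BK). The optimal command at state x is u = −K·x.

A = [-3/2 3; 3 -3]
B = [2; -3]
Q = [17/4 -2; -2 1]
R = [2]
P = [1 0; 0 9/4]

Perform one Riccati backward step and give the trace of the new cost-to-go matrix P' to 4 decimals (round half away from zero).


10.1571

BᵀP = [2.0000 -6.7500]
S = R + BᵀPB = [2] + [24.2500] = [26.2500]
BᵀPA = [-23.2500 26.2500]
K = S⁻¹·BᵀPA = [-0.8857 1.0000]
A−BK = [0.2714 1.0000; 0.3429 0.0000]
AᵀP(A−BK) = [1.9071 -1.5000; -1.5000 3.0000]
P' = Q + AᵀP(A−BK) = [6.1571 -3.5000; -3.5000 4.0000]
tr(P') = 10.1571


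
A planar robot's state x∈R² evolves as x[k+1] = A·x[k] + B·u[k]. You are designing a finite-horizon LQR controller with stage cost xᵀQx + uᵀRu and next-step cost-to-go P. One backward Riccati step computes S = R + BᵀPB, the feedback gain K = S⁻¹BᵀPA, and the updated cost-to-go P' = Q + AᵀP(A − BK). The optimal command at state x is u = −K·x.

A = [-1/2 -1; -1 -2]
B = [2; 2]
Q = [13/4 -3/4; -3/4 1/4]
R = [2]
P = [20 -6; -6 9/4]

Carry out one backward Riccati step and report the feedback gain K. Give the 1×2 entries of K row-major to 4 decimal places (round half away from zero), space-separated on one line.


BᵀP = [28.0000 -7.5000]
S = R + BᵀPB = [2] + [41.0000] = [43.0000]
BᵀPA = [-6.5000 -13.0000]
K = S⁻¹·BᵀPA = [-0.1512 -0.3023]
A−BK = [-0.1977 -0.3953; -0.6977 -1.3953]
AᵀP(A−BK) = [0.2674 0.5349; 0.5349 1.0698]
P' = Q + AᵀP(A−BK) = [3.5174 -0.2151; -0.2151 1.3198]
tr(P') = 4.8372

-0.1512 -0.3023


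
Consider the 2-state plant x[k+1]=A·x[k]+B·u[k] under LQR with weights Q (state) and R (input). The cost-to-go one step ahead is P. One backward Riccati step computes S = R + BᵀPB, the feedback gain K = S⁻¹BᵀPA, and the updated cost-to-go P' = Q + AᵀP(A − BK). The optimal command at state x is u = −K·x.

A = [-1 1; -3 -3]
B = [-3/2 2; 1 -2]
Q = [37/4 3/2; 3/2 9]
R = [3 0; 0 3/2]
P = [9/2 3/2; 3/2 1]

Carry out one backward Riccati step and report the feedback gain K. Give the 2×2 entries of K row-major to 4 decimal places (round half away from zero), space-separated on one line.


BᵀP = [-5.2500 -1.2500; 6.0000 1.0000]
S = R + BᵀPB = [3 0; 0 3/2] + [6.6250 -8.0000; -8.0000 10.0000] = [9.6250 -8.0000; -8.0000 11.5000]
BᵀPA = [9.0000 -1.5000; -9.0000 3.0000]
K = S⁻¹·BᵀPA = [0.6747 0.1446; -0.3133 0.3614]
A−BK = [0.6386 0.4940; -4.3012 -2.4217]
AᵀP(A−BK) = [13.6084 6.4518; 6.4518 3.6325]
P' = Q + AᵀP(A−BK) = [22.8584 7.9518; 7.9518 12.6325]
tr(P') = 35.4910

0.6747 0.1446 -0.3133 0.3614


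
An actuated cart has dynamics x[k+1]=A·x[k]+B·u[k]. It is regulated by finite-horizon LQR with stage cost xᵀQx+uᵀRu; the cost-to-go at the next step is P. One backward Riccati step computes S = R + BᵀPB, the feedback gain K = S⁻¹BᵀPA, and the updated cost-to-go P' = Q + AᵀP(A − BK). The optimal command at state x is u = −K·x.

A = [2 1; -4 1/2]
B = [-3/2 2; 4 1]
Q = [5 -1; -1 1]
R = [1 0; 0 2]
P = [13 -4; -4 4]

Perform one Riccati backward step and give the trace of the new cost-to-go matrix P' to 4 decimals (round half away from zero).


7.6489

BᵀP = [-35.5000 22.0000; 22.0000 -4.0000]
S = R + BᵀPB = [1 0; 0 2] + [141.2500 -49.0000; -49.0000 40.0000] = [142.2500 -49.0000; -49.0000 42.0000]
BᵀPA = [-159.0000 -24.5000; 60.0000 20.0000]
K = S⁻¹·BᵀPA = [-1.0460 -0.0137; 0.2082 0.4602]
A−BK = [0.0146 0.0590; -0.0241 0.0947]
AᵀP(A−BK) = [1.1888 0.2082; 0.2082 0.4602]
P' = Q + AᵀP(A−BK) = [6.1888 -0.7918; -0.7918 1.4602]
tr(P') = 7.6489


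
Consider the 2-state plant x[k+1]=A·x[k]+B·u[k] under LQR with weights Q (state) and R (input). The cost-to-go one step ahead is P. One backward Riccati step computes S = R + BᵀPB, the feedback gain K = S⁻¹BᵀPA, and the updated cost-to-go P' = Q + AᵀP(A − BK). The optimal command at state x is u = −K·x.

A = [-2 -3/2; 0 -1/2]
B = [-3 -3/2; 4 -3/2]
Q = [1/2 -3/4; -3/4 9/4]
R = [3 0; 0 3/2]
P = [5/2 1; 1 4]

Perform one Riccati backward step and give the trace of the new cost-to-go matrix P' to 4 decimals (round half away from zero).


4.4999

BᵀP = [-3.5000 13.0000; -5.2500 -7.5000]
S = R + BᵀPB = [3 0; 0 3/2] + [62.5000 -14.2500; -14.2500 19.1250] = [65.5000 -14.2500; -14.2500 20.6250]
BᵀPA = [7.0000 -1.2500; 10.5000 11.6250]
K = S⁻¹·BᵀPA = [0.2561 0.1219; 0.6861 0.6478]
A−BK = [-0.2025 -0.1627; 0.0046 -0.0157]
AᵀP(A−BK) = [1.0036 0.8448; 0.8448 0.7463]
P' = Q + AᵀP(A−BK) = [1.5036 0.0948; 0.0948 2.9963]
tr(P') = 4.4999


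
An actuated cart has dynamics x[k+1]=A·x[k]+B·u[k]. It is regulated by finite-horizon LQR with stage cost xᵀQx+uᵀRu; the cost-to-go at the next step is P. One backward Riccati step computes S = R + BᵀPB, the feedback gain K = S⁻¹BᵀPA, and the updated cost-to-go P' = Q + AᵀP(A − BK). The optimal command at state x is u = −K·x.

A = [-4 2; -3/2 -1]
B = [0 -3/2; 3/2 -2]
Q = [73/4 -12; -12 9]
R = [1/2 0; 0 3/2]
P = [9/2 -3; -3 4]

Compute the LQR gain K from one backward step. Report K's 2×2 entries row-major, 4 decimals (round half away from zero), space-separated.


2.0342 -2.0959 1.9667 -0.9354

BᵀP = [-4.5000 6.0000; -0.7500 -3.5000]
S = R + BᵀPB = [1/2 0; 0 3/2] + [9.0000 -5.2500; -5.2500 8.1250] = [9.5000 -5.2500; -5.2500 9.6250]
BᵀPA = [9.0000 -15.0000; 8.2500 2.0000]
K = S⁻¹·BᵀPA = [2.0342 -2.0959; 1.9667 -0.9354]
A−BK = [-1.0499 0.5969; -0.6179 0.2730]
AᵀP(A−BK) = [10.4662 -6.4198; -6.4198 4.4325]
P' = Q + AᵀP(A−BK) = [28.7162 -18.4198; -18.4198 13.4325]
tr(P') = 42.1487
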